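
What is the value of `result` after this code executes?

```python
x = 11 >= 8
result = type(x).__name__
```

x is bool; result = 'bool'

'bool'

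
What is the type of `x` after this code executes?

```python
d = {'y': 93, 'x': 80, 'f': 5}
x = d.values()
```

.values() returns dict_values view

dict_values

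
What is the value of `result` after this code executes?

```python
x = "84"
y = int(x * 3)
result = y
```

x = '84'; y = 848484; result = 848484

848484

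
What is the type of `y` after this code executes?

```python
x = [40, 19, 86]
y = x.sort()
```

list.sort() returns None (mutates in place)

NoneType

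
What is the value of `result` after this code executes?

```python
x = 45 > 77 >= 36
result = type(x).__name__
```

x is bool; result = 'bool'

'bool'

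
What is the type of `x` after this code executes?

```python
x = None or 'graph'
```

'or' with None returns the other truthy value (str)

str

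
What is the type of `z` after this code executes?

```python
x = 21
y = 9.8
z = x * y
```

int * float = float

float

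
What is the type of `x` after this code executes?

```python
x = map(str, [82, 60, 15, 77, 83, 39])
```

map() returns a map object

map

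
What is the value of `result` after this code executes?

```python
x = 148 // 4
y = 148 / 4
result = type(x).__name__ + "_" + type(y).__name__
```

x is int; y is float; result = 'int_float'

'int_float'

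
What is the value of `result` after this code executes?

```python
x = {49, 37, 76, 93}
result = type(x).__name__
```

x is set; result = 'set'

'set'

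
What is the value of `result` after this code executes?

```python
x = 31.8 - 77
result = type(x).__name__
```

x is float; result = 'float'

'float'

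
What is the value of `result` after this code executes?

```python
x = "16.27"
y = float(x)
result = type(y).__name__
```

x is str; y is float; result = 'float'

'float'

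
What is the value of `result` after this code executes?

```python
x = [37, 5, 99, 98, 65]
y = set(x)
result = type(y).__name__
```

x is list; y is set; result = 'set'

'set'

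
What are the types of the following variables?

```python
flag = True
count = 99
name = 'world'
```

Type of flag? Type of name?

flag is assigned the constant True, which has type bool; name is assigned a quoted string literal, so it is a str

bool, str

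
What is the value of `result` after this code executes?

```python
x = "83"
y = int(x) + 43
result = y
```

x = '83'; y = 126; result = 126

126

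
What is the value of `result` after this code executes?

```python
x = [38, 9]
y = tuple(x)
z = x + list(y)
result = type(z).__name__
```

x is list; y is tuple; z is list; result = 'list'

'list'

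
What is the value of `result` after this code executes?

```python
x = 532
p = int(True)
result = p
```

x = 532; p = 1; result = 1

1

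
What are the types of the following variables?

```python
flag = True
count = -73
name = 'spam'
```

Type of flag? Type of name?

flag is assigned the constant True, which has type bool; name is assigned a quoted string literal, so it is a str

bool, str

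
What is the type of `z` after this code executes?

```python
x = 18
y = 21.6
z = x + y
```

int + float = float

float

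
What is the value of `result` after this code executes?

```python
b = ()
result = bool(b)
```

b = (); result = False

False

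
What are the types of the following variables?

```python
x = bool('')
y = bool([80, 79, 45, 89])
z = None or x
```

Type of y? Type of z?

bool() returns bool; None or bool returns the bool

bool, bool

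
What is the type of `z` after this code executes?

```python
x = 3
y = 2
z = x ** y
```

positive int ** positive int = int

int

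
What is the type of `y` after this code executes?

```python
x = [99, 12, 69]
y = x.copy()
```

list.copy() returns list

list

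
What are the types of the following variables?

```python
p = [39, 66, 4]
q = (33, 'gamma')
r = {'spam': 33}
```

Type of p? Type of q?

p is assigned a list literal (square brackets); q is assigned a tuple (parenthesized, comma-separated values)

list, tuple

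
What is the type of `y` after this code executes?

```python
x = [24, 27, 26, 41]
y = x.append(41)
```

list.append() returns None (mutates in place)

NoneType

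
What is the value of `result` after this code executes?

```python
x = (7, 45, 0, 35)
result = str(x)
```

x = (7, 45, 0, 35); result = '(7, 45, 0, 35)'

'(7, 45, 0, 35)'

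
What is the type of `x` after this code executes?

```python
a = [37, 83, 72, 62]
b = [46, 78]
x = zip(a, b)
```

zip() returns a zip object

zip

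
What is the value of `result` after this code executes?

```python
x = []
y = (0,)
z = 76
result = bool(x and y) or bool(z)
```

x = []; y = (0,); z = 76; result = True

True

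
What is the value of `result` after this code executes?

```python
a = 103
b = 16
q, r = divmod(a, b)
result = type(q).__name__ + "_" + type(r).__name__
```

a is int; b is int; q is int; r is int; result = 'int_int'

'int_int'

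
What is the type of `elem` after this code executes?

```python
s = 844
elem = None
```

None has type NoneType

NoneType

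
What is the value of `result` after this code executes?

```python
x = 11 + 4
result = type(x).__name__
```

x is int; result = 'int'

'int'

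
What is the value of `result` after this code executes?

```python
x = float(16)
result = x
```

x = 16.0; result = 16.0

16.0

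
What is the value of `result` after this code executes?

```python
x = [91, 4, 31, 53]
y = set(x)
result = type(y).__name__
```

x is list; y is set; result = 'set'

'set'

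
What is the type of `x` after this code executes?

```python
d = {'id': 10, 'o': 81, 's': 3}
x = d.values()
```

.values() returns dict_values view

dict_values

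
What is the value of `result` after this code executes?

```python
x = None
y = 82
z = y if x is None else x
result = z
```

x = None; y = 82; z = 82; result = 82

82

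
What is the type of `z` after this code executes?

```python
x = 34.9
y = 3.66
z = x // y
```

float // float = float

float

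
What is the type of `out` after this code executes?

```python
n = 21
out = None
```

None has type NoneType

NoneType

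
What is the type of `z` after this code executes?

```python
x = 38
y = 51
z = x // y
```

int // int = int

int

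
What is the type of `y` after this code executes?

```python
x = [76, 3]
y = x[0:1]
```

Slicing a list returns a list

list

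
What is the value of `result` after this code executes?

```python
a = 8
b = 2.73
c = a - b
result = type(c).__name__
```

a is int; b is float; c is float; result = 'float'

'float'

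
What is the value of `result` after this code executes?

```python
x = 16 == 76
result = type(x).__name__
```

x is bool; result = 'bool'

'bool'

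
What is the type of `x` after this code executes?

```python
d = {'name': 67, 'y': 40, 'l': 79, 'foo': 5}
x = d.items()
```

dict.items() returns dict_items view

dict_items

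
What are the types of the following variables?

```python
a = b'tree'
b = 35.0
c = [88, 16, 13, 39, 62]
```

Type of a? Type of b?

a is assigned a bytes literal (b'...' prefix); b is assigned a number with a decimal point, so it is a float

bytes, float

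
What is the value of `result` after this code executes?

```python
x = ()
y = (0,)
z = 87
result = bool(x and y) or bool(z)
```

x = (); y = (0,); z = 87; result = True

True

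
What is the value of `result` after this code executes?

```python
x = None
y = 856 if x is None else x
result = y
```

x = None; y = 856; result = 856

856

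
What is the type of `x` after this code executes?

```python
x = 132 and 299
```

'and' with truthy values returns last operand (int)

int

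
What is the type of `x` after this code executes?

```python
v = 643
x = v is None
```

'is' comparison returns bool

bool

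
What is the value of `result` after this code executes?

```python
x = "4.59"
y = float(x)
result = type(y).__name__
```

x is str; y is float; result = 'float'

'float'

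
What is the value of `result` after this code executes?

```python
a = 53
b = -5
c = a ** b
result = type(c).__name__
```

a is int; b is int; c is float; result = 'float'

'float'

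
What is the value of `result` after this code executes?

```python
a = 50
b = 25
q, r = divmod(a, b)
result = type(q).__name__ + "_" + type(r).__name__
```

a is int; b is int; q is int; r is int; result = 'int_int'

'int_int'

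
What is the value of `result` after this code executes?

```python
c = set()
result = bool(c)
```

c = set(); result = False

False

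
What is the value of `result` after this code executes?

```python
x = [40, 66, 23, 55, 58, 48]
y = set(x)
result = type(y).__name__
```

x is list; y is set; result = 'set'

'set'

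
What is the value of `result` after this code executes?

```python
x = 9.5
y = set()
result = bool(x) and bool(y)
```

x = 9.5; y = set(); result = False

False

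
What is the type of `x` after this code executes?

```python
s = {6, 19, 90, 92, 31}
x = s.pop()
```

Popping from set[int] returns int

int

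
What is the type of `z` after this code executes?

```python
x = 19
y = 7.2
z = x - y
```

int - float = float

float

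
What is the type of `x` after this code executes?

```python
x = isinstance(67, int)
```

isinstance() returns bool

bool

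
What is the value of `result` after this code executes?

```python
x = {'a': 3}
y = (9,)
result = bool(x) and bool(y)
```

x = {'a': 3}; y = (9,); result = True

True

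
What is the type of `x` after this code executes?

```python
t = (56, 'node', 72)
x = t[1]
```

Index 1 of tuple is a str literal

str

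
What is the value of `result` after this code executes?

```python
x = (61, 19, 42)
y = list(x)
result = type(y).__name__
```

x is tuple; y is list; result = 'list'

'list'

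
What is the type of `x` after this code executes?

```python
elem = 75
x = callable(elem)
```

callable() returns bool

bool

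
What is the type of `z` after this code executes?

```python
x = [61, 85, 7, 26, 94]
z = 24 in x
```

'in' operator returns bool

bool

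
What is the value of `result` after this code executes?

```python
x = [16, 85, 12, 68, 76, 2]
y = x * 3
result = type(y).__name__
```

x is list; y is list; result = 'list'

'list'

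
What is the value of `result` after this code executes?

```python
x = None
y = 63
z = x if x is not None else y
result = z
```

x = None; y = 63; z = 63; result = 63

63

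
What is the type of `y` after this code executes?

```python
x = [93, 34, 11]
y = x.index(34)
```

list.index() returns int

int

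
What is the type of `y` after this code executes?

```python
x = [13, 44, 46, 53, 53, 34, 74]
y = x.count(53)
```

list.count() returns int

int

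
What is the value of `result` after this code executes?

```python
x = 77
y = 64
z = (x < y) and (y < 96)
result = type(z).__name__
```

x is int; y is int; z is bool; result = 'bool'

'bool'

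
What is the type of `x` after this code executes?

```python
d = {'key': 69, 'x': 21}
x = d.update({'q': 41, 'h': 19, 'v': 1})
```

dict.update() returns None

NoneType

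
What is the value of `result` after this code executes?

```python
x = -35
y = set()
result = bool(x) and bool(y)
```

x = -35; y = set(); result = False

False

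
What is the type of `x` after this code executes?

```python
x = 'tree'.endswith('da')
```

str.endswith() returns bool

bool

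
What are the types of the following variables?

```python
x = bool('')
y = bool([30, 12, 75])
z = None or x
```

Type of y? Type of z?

bool() returns bool; None or bool returns the bool

bool, bool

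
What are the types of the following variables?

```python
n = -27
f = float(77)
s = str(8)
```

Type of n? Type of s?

n is assigned a bare integer (no decimal point), so it is an int; s is assigned the result of calling str(), which returns a str

int, str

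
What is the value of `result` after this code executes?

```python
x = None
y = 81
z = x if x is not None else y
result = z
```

x = None; y = 81; z = 81; result = 81

81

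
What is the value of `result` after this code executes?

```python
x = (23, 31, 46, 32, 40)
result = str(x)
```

x = (23, 31, 46, 32, 40); result = '(23, 31, 46, 32, 40)'

'(23, 31, 46, 32, 40)'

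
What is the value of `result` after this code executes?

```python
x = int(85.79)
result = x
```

x = 85; result = 85

85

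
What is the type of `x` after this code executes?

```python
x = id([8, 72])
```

id() returns int

int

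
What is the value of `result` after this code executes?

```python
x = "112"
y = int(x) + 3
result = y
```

x = '112'; y = 115; result = 115

115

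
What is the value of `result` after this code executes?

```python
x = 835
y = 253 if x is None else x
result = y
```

x = 835; y = 835; result = 835

835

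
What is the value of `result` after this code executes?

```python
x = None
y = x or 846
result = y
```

x = None; y = 846; result = 846

846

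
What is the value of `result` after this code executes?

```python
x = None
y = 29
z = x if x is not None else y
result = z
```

x = None; y = 29; z = 29; result = 29

29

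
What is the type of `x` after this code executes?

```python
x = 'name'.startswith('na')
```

str.startswith() returns bool

bool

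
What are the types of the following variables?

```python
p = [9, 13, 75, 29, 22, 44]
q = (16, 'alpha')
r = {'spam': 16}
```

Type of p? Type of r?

p is assigned a list literal (square brackets); r is assigned a dict literal ({key: value})

list, dict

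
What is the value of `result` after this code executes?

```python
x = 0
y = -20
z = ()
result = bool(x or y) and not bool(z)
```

x = 0; y = -20; z = (); result = True

True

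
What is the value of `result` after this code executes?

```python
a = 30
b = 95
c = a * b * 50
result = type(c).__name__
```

a is int; b is int; c is int; result = 'int'

'int'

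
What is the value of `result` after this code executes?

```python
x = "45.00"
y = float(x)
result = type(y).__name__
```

x is str; y is float; result = 'float'

'float'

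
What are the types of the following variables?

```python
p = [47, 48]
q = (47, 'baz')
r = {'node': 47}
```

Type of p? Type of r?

p is assigned a list literal (square brackets); r is assigned a dict literal ({key: value})

list, dict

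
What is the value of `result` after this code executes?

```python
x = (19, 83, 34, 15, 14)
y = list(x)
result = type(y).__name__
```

x is tuple; y is list; result = 'list'

'list'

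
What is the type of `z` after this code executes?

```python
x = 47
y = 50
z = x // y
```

int // int = int

int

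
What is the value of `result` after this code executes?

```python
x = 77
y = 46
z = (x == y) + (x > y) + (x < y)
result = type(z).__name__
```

x is int; y is int; z is int; result = 'int'

'int'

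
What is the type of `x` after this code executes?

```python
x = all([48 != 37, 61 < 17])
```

all() returns bool

bool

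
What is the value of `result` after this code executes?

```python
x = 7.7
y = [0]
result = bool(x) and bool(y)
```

x = 7.7; y = [0]; result = True

True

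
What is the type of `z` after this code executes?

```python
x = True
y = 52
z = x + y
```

bool + int = int (bool is subclass of int)

int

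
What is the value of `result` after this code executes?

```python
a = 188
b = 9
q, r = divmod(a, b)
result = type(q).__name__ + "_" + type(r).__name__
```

a is int; b is int; q is int; r is int; result = 'int_int'

'int_int'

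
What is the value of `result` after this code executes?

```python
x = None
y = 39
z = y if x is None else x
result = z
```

x = None; y = 39; z = 39; result = 39

39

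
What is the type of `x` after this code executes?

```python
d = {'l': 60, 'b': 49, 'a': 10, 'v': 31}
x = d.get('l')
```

dict.get() returns value type when found

int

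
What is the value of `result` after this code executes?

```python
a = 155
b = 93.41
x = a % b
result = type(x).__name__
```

a is int; b is float; x is float; result = 'float'

'float'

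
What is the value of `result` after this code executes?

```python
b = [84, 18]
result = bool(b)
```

b = [84, 18]; result = True

True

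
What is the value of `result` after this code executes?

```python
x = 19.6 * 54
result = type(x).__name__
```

x is float; result = 'float'

'float'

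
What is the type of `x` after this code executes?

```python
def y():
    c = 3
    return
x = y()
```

Bare return returns None

NoneType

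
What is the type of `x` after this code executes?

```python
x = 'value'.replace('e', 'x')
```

str.replace() returns str

str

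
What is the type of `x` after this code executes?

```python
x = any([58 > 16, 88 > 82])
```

any() returns bool

bool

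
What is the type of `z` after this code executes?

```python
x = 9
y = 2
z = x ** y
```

positive int ** positive int = int

int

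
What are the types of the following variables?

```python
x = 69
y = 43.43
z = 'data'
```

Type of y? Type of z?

y is assigned a number with a decimal point, so it is a float; z is assigned a quoted string literal, so it is a str

float, str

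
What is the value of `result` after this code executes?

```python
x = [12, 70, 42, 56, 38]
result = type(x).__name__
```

x is list; result = 'list'

'list'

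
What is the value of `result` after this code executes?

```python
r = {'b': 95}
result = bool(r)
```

r = {'b': 95}; result = True

True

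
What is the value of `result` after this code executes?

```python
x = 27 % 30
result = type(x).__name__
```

x is int; result = 'int'

'int'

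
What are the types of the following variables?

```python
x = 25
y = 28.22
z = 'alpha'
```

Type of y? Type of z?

y is assigned a number with a decimal point, so it is a float; z is assigned a quoted string literal, so it is a str

float, str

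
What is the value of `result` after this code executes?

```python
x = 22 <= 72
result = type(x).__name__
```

x is bool; result = 'bool'

'bool'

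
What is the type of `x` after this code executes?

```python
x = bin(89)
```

bin() returns str representation

str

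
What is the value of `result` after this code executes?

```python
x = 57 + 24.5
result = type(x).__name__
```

x is float; result = 'float'

'float'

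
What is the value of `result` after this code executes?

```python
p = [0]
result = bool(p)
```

p = [0]; result = True

True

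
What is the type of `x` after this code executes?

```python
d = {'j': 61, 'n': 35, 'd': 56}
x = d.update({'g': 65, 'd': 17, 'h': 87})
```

dict.update() returns None

NoneType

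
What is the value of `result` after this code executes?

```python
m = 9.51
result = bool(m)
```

m = 9.51; result = True

True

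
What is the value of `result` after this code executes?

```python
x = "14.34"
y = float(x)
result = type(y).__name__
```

x is str; y is float; result = 'float'

'float'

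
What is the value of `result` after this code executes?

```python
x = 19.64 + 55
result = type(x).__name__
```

x is float; result = 'float'

'float'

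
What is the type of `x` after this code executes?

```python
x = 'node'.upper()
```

str.upper() returns str

str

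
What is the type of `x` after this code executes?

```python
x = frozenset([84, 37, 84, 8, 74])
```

frozenset() returns frozenset

frozenset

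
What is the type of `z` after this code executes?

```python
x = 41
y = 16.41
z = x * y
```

int * float = float

float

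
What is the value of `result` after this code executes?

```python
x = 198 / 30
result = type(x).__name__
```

x is float; result = 'float'

'float'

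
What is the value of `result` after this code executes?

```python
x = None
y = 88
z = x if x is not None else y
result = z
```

x = None; y = 88; z = 88; result = 88

88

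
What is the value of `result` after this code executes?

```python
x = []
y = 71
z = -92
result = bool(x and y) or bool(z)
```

x = []; y = 71; z = -92; result = True

True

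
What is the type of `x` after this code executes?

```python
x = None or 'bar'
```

'or' with None returns the other truthy value (str)

str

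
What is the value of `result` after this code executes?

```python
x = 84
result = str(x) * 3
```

x = 84; result = '848484'

'848484'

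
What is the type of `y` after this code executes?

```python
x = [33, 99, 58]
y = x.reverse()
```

list.reverse() returns None

NoneType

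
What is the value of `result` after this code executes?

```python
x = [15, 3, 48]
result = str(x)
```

x = [15, 3, 48]; result = '[15, 3, 48]'

'[15, 3, 48]'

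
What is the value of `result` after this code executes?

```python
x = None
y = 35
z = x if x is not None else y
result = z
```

x = None; y = 35; z = 35; result = 35

35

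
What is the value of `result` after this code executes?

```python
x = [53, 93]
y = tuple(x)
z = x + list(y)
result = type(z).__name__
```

x is list; y is tuple; z is list; result = 'list'

'list'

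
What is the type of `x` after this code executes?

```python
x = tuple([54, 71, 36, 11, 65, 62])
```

tuple() constructor returns tuple

tuple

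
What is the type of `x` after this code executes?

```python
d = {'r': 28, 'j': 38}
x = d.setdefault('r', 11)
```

dict.setdefault() returns the (existing or default) value

int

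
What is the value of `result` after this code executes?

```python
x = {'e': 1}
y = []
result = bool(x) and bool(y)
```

x = {'e': 1}; y = []; result = False

False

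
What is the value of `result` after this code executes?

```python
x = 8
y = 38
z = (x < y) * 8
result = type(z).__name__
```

x is int; y is int; z is int; result = 'int'

'int'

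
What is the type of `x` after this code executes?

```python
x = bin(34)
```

bin() returns str representation

str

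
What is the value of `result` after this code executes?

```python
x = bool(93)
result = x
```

x = True; result = True

True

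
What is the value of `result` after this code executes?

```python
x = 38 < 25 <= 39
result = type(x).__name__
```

x is bool; result = 'bool'

'bool'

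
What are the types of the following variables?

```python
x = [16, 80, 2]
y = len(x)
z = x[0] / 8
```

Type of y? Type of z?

len() returns int; int / int = float

int, float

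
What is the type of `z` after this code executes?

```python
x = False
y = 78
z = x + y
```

bool + int = int (bool is subclass of int)

int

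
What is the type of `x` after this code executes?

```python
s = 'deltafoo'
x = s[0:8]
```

Slicing a str returns str

str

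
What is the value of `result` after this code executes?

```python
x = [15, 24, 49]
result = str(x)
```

x = [15, 24, 49]; result = '[15, 24, 49]'

'[15, 24, 49]'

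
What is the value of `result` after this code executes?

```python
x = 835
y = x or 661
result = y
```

x = 835; y = 835; result = 835

835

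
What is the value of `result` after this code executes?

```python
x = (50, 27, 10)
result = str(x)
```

x = (50, 27, 10); result = '(50, 27, 10)'

'(50, 27, 10)'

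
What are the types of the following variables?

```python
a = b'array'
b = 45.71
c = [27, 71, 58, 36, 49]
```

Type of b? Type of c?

b is assigned a number with a decimal point, so it is a float; c is assigned a list literal (square brackets)

float, list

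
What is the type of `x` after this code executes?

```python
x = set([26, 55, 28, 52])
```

set() constructor returns set

set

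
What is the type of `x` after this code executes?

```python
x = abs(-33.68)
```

abs() of float returns float

float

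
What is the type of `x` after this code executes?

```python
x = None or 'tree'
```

'or' with None returns the other truthy value (str)

str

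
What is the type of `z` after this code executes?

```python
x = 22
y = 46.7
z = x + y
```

int + float = float

float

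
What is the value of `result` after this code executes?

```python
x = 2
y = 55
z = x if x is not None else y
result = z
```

x = 2; y = 55; z = 2; result = 2

2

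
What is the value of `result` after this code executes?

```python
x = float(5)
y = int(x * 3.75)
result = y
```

x = 5.0; y = 18; result = 18

18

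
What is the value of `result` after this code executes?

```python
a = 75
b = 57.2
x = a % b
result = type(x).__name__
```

a is int; b is float; x is float; result = 'float'

'float'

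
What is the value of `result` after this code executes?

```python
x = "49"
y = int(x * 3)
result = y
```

x = '49'; y = 494949; result = 494949

494949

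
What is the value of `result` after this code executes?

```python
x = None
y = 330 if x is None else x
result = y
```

x = None; y = 330; result = 330

330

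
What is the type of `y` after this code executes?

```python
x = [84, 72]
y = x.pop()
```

list.pop() returns the popped element

int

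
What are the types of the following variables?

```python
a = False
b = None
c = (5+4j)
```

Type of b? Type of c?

b is assigned None, whose type is NoneType; c is assigned (5+4j), an int plus an imaginary literal (j suffix), which evaluates to complex

NoneType, complex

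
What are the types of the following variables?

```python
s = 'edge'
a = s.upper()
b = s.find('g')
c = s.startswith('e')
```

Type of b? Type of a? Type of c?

find() returns int; upper() returns str; startswith() returns bool

int, str, bool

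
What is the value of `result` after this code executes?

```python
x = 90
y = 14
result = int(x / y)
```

x = 90; y = 14; result = 6

6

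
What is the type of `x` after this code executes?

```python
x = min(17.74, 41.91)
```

min() of floats returns float

float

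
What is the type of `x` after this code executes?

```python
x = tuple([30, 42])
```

tuple() constructor returns tuple

tuple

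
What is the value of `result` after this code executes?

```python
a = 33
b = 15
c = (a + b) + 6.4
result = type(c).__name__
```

a is int; b is int; c is float; result = 'float'

'float'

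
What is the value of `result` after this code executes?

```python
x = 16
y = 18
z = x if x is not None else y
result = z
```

x = 16; y = 18; z = 16; result = 16

16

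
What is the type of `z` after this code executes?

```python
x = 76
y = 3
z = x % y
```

int % int = int

int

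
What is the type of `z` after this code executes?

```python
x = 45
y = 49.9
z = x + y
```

int + float = float

float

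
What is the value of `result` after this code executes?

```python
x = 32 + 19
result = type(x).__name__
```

x is int; result = 'int'

'int'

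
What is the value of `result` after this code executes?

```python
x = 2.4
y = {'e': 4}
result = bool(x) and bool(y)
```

x = 2.4; y = {'e': 4}; result = True

True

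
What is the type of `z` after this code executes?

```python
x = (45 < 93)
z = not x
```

'not' returns bool

bool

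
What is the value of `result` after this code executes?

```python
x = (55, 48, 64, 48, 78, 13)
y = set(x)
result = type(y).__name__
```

x is tuple; y is set; result = 'set'

'set'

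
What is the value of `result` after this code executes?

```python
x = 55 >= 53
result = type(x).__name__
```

x is bool; result = 'bool'

'bool'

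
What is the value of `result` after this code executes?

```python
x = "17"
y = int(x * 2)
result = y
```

x = '17'; y = 1717; result = 1717

1717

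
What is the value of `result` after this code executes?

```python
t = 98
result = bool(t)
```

t = 98; result = True

True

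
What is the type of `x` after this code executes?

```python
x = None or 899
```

'or' with None returns the other truthy value

int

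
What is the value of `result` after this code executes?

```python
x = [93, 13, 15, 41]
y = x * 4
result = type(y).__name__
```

x is list; y is list; result = 'list'

'list'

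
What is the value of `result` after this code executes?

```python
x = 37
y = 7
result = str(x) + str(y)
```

x = 37; y = 7; result = '377'

'377'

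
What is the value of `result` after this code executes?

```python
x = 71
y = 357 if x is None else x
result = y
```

x = 71; y = 71; result = 71

71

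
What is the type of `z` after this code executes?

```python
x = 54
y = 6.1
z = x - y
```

int - float = float

float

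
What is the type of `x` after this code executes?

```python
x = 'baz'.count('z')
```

str.count() returns int

int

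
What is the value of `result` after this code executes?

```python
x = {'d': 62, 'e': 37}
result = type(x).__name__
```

x is dict; result = 'dict'

'dict'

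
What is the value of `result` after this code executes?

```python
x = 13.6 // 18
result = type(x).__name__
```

x is float; result = 'float'

'float'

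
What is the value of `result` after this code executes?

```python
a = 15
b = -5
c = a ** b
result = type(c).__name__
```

a is int; b is int; c is float; result = 'float'

'float'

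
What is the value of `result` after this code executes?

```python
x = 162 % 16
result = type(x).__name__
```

x is int; result = 'int'

'int'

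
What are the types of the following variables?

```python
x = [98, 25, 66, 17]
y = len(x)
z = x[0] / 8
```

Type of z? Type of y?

int / int = float; len() returns int

float, int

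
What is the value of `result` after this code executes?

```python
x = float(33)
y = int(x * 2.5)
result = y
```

x = 33.0; y = 82; result = 82

82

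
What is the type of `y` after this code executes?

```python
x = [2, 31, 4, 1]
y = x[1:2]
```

Slicing a list returns a list

list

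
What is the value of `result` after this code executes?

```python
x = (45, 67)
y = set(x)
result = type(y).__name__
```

x is tuple; y is set; result = 'set'

'set'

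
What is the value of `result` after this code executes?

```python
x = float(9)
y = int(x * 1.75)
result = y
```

x = 9.0; y = 15; result = 15

15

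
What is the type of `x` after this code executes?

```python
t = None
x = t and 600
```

'and' returns first falsy value (None)

NoneType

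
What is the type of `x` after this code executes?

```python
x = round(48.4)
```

round() with no decimal places returns int

int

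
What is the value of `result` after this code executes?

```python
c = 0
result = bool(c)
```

c = 0; result = False

False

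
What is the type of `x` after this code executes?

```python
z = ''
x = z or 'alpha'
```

'or' returns first truthy value (str)

str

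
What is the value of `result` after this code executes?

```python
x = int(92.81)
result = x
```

x = 92; result = 92

92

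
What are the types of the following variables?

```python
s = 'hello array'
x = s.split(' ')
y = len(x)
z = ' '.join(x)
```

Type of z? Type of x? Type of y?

str.join() returns str; str.split() returns list; len() returns int

str, list, int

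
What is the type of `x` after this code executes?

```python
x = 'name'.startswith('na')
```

str.startswith() returns bool

bool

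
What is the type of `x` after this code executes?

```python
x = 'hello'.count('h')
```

str.count() returns int

int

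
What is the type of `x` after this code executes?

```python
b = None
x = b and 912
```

'and' returns first falsy value (None)

NoneType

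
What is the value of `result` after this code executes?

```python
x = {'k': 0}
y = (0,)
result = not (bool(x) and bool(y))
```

x = {'k': 0}; y = (0,); result = False

False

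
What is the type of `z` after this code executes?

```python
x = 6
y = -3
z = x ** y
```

int ** negative = float

float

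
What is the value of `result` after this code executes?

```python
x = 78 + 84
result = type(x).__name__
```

x is int; result = 'int'

'int'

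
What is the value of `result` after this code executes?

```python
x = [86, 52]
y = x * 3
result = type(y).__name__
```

x is list; y is list; result = 'list'

'list'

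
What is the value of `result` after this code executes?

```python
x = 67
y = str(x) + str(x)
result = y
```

x = 67; y = '6767'; result = '6767'

'6767'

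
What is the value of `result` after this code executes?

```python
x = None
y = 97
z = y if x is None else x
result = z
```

x = None; y = 97; z = 97; result = 97

97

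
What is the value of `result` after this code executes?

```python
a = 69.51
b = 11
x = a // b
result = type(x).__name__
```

a is float; b is int; x is float; result = 'float'

'float'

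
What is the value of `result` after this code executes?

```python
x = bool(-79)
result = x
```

x = True; result = True

True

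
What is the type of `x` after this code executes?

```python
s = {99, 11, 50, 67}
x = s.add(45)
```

set.add() returns None (mutates in place)

NoneType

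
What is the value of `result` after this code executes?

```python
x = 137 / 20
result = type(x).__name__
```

x is float; result = 'float'

'float'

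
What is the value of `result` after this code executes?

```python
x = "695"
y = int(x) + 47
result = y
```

x = '695'; y = 742; result = 742

742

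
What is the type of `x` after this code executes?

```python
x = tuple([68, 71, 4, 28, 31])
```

tuple() constructor returns tuple

tuple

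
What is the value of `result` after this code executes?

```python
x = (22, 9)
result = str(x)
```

x = (22, 9); result = '(22, 9)'

'(22, 9)'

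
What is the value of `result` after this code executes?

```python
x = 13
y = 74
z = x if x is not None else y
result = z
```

x = 13; y = 74; z = 13; result = 13

13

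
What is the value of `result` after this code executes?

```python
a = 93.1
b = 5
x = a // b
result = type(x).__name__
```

a is float; b is int; x is float; result = 'float'

'float'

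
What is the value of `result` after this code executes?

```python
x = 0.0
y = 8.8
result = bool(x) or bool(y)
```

x = 0.0; y = 8.8; result = True

True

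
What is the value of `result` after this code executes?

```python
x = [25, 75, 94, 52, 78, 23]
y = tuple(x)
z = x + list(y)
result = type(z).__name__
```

x is list; y is tuple; z is list; result = 'list'

'list'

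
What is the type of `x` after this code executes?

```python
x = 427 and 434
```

'and' with truthy values returns last operand (int)

int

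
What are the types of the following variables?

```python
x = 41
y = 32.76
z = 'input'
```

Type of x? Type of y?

x is assigned a bare integer (no decimal point), so it is an int; y is assigned a number with a decimal point, so it is a float

int, float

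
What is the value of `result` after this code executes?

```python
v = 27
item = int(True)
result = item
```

v = 27; item = 1; result = 1

1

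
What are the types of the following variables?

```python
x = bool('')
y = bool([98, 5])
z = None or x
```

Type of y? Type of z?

bool() returns bool; None or bool returns the bool

bool, bool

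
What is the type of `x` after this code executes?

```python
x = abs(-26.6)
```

abs() of float returns float

float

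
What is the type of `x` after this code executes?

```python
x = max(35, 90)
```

max() of ints returns int

int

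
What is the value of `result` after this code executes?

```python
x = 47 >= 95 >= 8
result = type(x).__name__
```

x is bool; result = 'bool'

'bool'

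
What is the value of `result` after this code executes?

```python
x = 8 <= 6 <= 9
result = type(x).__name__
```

x is bool; result = 'bool'

'bool'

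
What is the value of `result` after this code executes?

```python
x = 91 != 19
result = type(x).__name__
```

x is bool; result = 'bool'

'bool'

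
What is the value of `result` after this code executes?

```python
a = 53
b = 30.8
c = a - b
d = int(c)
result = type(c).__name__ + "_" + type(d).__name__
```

a is int; b is float; c is float; d is int; result = 'float_int'

'float_int'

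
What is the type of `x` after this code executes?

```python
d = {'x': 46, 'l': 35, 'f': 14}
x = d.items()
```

dict.items() returns dict_items view

dict_items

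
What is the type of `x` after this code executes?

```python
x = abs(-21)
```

abs() of int returns int

int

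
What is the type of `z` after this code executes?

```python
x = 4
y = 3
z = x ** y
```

positive int ** positive int = int

int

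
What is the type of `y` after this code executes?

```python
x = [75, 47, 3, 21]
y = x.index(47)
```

list.index() returns int

int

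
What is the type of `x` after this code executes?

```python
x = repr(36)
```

repr() returns str

str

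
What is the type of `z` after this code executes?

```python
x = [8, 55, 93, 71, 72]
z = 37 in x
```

'in' operator returns bool

bool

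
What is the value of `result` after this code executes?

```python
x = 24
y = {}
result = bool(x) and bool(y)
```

x = 24; y = {}; result = False

False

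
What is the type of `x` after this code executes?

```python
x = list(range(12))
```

list(range()) returns list

list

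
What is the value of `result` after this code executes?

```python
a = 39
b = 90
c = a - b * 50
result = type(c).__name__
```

a is int; b is int; c is int; result = 'int'

'int'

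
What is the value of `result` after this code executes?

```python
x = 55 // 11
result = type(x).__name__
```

x is int; result = 'int'

'int'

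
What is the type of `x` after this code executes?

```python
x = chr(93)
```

chr() returns str (single char)

str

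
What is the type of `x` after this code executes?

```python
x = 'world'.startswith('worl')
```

str.startswith() returns bool

bool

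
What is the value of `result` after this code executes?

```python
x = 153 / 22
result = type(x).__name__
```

x is float; result = 'float'

'float'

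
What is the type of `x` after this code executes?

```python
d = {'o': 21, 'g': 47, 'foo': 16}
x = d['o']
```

Accessing dict[str, int] with str key returns int

int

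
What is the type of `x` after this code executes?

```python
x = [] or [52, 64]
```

'or' returns first truthy value (list)

list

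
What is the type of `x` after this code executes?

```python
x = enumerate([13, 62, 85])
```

enumerate() returns an enumerate object

enumerate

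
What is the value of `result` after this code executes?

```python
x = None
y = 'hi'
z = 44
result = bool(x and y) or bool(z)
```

x = None; y = 'hi'; z = 44; result = True

True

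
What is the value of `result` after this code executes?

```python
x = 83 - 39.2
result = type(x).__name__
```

x is float; result = 'float'

'float'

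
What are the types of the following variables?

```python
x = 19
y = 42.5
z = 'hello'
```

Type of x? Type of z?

x is assigned a bare integer (no decimal point), so it is an int; z is assigned a quoted string literal, so it is a str

int, str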